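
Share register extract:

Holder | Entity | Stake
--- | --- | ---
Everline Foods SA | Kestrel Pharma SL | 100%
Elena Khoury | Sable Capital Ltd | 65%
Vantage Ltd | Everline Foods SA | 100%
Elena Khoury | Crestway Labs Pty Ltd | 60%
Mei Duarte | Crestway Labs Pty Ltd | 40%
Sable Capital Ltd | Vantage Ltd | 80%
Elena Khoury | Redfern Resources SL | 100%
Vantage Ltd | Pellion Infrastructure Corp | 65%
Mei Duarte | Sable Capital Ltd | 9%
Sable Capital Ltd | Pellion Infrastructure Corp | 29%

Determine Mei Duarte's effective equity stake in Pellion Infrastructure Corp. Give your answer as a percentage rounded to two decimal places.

7.29%

Mei reaches Pellion along 2 paths.
Via Sable: 9% × 29% = 2.61%.
Via Sable → Vantage: 9% × 80% × 65% = 4.68%.
Total: 2.61% + 4.68% = 7.29%.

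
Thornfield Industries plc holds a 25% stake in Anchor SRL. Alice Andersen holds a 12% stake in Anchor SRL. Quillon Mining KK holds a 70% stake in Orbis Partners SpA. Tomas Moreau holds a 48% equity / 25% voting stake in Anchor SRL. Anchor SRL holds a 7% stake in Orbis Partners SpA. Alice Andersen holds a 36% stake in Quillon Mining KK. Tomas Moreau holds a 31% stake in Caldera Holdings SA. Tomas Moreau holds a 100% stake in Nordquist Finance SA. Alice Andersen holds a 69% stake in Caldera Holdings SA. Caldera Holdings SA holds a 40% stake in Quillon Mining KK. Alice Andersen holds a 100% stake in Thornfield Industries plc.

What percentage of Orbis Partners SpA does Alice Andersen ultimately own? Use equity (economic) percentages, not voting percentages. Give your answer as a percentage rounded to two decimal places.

Alice reaches Orbis along 4 paths.
Via Caldera → Quillon: 69% × 40% × 70% = 19.32%.
Via Quillon: 36% × 70% = 25.2%.
Via Thornfield → Anchor: 100% × 25% × 7% = 1.75%.
Via Anchor: 12% × 7% = 0.84%.
Total: 19.32% + 25.2% + 1.75% + 0.84% = 47.11%.

47.11%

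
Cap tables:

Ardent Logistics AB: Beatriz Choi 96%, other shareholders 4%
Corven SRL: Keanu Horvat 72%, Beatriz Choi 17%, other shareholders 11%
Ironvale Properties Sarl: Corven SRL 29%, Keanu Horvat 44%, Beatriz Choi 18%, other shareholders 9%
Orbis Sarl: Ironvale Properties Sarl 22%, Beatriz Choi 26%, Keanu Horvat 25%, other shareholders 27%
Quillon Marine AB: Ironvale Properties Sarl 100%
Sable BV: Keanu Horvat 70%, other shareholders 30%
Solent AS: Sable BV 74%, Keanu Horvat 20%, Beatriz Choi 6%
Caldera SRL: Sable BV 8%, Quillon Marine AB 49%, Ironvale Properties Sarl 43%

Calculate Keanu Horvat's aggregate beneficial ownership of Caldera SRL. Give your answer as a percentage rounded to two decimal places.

Keanu reaches Caldera along 5 paths.
Via Sable: 70% × 8% = 5.6%.
Via Corven → Ironvale → Quillon: 72% × 29% × 100% × 49% = 10.2312%.
Via Ironvale → Quillon: 44% × 100% × 49% = 21.56%.
Via Corven → Ironvale: 72% × 29% × 43% = 8.9784%.
Via Ironvale: 44% × 43% = 18.92%.
Total: 5.6% + 10.2312% + 21.56% + 8.9784% + 18.92% = 65.2896%.
Rounded: 65.29%.

65.29%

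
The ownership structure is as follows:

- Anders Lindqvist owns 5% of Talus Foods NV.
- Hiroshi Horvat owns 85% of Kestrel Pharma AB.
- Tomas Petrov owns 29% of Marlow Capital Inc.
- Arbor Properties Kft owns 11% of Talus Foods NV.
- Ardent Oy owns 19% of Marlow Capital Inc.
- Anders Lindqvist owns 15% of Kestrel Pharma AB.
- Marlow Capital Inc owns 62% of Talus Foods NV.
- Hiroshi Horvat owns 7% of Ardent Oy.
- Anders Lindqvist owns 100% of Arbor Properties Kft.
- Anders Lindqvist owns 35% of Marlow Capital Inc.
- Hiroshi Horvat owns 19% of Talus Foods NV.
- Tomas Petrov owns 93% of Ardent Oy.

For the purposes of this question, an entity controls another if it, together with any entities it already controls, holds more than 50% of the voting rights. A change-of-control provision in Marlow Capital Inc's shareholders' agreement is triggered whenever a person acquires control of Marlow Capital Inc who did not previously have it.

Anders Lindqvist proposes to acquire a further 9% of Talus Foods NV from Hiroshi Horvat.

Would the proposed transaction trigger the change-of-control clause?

No

The purchase adds only to Anders's holdings (Hiroshi's stake shrinks), so Anders is the only person who could newly come to control Marlow.
Anders holds 100% of Arbor, so Anders controls Arbor.
In Marlow, Anders's side holds only 35%, not > 50%.
So before the transaction, Anders does not control Marlow.
After the purchase, Anders's direct stake in Talus rises to 5% + 9% = 14%, and Hiroshi's stake falls to 10%.
Anders's side now holds 14% + 11% = 25% of Talus, not > 50%, so Anders still does not control Talus.
After the transaction, Anders's side holds 35% of Marlow, not > 50%, so Anders still does not control Marlow.
No new person acquires control, so the clause is not triggered.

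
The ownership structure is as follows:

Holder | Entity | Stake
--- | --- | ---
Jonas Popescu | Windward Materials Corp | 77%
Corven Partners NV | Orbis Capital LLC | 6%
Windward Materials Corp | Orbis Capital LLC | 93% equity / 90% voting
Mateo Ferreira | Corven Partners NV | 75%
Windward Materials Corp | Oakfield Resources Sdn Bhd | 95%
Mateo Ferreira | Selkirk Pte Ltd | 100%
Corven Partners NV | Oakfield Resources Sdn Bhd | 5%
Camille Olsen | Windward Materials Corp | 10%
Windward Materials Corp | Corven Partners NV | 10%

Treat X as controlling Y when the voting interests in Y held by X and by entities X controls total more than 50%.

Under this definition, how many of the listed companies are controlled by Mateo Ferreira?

Mateo holds 75% of Corven, so Mateo controls Corven.
Mateo holds 100% of Selkirk, so Mateo controls Selkirk.
No other company's threshold is met.
Mateo controls 2 companies.

2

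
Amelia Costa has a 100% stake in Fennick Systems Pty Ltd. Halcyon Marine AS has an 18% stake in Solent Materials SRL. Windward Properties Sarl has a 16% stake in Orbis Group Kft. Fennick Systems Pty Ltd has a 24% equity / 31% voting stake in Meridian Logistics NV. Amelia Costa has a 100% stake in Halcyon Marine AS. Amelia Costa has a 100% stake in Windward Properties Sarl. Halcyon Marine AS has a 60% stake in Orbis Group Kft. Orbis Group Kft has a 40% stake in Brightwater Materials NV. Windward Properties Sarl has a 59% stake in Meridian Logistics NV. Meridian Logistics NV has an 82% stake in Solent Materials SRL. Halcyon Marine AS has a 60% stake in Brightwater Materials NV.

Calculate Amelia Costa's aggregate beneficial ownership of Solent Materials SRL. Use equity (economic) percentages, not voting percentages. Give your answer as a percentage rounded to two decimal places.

86.06%

Amelia reaches Solent along 3 paths.
Via Halcyon: 100% × 18% = 18%.
Via Fennick → Meridian: 100% × 24% × 82% = 19.68%.
Via Windward → Meridian: 100% × 59% × 82% = 48.38%.
Total: 18% + 19.68% + 48.38% = 86.06%.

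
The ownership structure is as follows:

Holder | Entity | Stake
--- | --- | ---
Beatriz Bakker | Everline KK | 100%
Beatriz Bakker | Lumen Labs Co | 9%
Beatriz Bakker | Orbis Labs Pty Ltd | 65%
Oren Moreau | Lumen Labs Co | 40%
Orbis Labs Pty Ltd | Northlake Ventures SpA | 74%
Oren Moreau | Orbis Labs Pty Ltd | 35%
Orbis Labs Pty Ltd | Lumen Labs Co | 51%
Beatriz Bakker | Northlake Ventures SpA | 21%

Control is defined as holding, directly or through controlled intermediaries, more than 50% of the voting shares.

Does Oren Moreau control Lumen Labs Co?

No

Oren's largest direct stake is 40% in Lumen, which does not meet the threshold, so Oren controls no company.
In Lumen, Oren's side holds only 40%, not > 50%.
So Oren does not control Lumen.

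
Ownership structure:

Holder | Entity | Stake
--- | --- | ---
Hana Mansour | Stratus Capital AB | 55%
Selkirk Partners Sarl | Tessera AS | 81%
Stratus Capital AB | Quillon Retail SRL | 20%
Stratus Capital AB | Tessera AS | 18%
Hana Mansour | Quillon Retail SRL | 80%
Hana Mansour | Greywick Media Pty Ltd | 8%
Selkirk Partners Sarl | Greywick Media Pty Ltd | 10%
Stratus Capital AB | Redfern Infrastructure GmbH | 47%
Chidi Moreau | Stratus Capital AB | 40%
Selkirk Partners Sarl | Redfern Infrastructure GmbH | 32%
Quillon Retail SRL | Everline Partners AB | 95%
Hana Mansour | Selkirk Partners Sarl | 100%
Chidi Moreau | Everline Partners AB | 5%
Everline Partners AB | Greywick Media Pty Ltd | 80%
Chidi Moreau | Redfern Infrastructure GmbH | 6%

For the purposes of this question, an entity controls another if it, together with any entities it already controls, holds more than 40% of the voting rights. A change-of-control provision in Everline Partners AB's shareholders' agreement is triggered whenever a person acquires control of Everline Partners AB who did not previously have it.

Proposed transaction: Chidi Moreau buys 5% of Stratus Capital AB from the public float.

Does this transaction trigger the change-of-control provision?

No

The purchase changes only Chidi's holdings, so Chidi is the only person who could newly come to control Everline.
Chidi's largest direct stake is 40% in Stratus, which does not meet the threshold, so Chidi controls no company.
In Everline, Chidi's side holds only 5%, not > 40%.
So before the transaction, Chidi does not control Everline.
After the purchase, Chidi's direct stake in Stratus rises to 40% + 5% = 45%.
Chidi holds 45% of Stratus, so Chidi controls Stratus.
Stratus and Chidi together hold 47% + 6% = 53% of Redfern, so Chidi controls Redfern.
After the transaction, Chidi's side holds 5% of Everline, not > 40%, so Chidi still does not control Everline.
No new person acquires control, so the clause is not triggered.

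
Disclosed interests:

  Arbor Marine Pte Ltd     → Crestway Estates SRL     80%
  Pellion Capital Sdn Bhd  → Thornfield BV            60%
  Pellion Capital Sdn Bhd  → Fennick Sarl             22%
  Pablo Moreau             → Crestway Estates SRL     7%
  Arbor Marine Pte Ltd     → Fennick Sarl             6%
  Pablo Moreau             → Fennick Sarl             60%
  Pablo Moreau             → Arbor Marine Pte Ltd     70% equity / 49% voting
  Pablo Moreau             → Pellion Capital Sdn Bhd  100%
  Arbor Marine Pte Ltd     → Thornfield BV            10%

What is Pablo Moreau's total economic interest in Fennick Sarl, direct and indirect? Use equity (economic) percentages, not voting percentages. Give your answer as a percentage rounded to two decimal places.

Pablo reaches Fennick along 3 paths.
Direct stake: 60% = 60%.
Via Pellion: 100% × 22% = 22%.
Via Arbor: 70% × 6% = 4.2%.
Total: 60% + 22% + 4.2% = 86.2%.
Rounded: 86.20%.

86.20%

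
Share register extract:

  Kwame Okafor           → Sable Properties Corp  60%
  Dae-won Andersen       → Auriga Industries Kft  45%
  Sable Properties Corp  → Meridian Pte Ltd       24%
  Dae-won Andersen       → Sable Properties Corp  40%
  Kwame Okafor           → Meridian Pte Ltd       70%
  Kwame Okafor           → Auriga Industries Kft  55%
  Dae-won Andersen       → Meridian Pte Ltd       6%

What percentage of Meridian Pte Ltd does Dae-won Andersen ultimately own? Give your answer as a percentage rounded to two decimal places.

15.60%

Dae-won reaches Meridian along 2 paths.
Via Sable: 40% × 24% = 9.6%.
Direct stake: 6% = 6%.
Total: 9.6% + 6% = 15.6%.
Rounded: 15.60%.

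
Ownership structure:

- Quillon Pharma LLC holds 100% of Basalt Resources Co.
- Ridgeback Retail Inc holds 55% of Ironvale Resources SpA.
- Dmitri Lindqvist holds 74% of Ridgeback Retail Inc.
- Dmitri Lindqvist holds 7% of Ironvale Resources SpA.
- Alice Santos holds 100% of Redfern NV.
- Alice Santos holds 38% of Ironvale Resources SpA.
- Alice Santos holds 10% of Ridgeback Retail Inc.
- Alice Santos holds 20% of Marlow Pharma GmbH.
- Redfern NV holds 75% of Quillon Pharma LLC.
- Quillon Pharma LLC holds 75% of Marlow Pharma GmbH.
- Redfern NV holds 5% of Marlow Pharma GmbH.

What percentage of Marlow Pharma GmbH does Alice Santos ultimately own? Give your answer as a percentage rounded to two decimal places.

Alice reaches Marlow along 3 paths.
Direct stake: 20% = 20%.
Via Redfern: 100% × 5% = 5%.
Via Redfern → Quillon: 100% × 75% × 75% = 56.25%.
Total: 20% + 5% + 56.25% = 81.25%.

81.25%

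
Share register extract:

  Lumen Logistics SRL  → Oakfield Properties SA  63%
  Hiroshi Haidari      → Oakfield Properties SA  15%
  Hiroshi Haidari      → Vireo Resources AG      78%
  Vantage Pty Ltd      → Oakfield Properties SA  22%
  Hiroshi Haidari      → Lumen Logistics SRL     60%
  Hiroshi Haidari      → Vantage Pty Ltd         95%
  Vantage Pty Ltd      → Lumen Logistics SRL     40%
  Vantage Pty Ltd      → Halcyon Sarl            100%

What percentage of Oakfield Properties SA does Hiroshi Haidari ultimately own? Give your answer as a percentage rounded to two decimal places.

Hiroshi reaches Oakfield along 4 paths.
Via Lumen: 60% × 63% = 37.8%.
Via Vantage → Lumen: 95% × 40% × 63% = 23.94%.
Direct stake: 15% = 15%.
Via Vantage: 95% × 22% = 20.9%.
Total: 37.8% + 23.94% + 15% + 20.9% = 97.64%.

97.64%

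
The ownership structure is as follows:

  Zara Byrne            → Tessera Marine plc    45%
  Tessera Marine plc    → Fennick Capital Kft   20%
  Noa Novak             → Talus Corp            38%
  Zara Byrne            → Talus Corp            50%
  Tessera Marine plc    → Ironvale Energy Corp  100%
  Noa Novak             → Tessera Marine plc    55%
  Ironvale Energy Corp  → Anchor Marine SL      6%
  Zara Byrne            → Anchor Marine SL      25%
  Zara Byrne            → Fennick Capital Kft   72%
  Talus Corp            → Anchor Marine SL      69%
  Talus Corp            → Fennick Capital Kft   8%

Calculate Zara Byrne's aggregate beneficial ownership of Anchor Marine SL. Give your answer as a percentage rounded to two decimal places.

Zara reaches Anchor along 3 paths.
Via Tessera → Ironvale: 45% × 100% × 6% = 2.7%.
Direct stake: 25% = 25%.
Via Talus: 50% × 69% = 34.5%.
Total: 2.7% + 25% + 34.5% = 62.2%.
Rounded: 62.20%.

62.20%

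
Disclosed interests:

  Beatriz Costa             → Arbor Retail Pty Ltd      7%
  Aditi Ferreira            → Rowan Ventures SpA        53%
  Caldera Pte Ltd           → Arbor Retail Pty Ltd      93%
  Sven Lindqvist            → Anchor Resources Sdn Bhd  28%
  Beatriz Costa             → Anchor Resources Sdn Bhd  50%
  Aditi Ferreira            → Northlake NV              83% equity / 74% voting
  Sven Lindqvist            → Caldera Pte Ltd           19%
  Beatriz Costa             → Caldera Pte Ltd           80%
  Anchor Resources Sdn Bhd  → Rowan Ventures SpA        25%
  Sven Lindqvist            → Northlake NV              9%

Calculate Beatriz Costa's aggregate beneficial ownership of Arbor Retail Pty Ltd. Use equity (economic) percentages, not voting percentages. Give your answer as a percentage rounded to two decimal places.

Beatriz reaches Arbor along 2 paths.
Via Caldera: 80% × 93% = 74.4%.
Direct stake: 7% = 7%.
Total: 74.4% + 7% = 81.4%.
Rounded: 81.40%.

81.40%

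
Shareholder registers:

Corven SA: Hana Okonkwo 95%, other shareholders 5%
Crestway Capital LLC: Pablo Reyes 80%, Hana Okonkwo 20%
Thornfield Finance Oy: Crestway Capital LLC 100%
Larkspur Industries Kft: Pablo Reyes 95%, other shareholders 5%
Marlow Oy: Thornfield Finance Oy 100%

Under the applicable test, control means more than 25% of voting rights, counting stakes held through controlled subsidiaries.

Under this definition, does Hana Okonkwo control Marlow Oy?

No

Hana holds 95% of Corven, so Hana controls Corven.
Neither Hana nor any entity Hana controls holds any voting interest in Marlow.
So Hana does not control Marlow.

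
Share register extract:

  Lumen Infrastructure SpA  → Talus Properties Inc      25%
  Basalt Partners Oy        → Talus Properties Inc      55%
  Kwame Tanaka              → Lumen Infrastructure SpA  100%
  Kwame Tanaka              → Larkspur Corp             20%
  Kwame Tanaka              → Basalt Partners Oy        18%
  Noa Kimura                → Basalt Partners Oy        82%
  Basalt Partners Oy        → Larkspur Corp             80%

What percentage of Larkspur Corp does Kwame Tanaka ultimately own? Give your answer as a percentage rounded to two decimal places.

34.40%

Kwame reaches Larkspur along 2 paths.
Direct stake: 20% = 20%.
Via Basalt: 18% × 80% = 14.4%.
Total: 20% + 14.4% = 34.4%.
Rounded: 34.40%.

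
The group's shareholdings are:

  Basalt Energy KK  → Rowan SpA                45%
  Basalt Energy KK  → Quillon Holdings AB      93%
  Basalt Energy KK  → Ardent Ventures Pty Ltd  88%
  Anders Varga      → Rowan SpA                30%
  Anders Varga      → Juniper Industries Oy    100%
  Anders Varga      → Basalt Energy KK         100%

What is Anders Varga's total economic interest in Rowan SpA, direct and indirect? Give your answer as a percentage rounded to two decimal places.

75.00%

Anders reaches Rowan along 2 paths.
Direct stake: 30% = 30%.
Via Basalt: 100% × 45% = 45%.
Total: 30% + 45% = 75%.
Rounded: 75.00%.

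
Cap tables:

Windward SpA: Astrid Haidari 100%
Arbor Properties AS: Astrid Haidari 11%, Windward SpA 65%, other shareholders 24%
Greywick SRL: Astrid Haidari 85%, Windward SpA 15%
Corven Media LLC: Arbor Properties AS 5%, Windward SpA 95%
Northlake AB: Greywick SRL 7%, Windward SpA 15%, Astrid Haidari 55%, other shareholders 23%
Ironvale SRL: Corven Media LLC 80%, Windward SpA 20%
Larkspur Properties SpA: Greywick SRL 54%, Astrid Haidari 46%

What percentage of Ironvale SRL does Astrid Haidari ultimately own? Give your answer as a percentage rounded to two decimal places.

Astrid reaches Ironvale along 4 paths.
Via Arbor → Corven: 11% × 5% × 80% = 0.44%.
Via Windward → Arbor → Corven: 100% × 65% × 5% × 80% = 2.6%.
Via Windward → Corven: 100% × 95% × 80% = 76%.
Via Windward: 100% × 20% = 20%.
Total: 0.44% + 2.6% + 76% + 20% = 99.04%.

99.04%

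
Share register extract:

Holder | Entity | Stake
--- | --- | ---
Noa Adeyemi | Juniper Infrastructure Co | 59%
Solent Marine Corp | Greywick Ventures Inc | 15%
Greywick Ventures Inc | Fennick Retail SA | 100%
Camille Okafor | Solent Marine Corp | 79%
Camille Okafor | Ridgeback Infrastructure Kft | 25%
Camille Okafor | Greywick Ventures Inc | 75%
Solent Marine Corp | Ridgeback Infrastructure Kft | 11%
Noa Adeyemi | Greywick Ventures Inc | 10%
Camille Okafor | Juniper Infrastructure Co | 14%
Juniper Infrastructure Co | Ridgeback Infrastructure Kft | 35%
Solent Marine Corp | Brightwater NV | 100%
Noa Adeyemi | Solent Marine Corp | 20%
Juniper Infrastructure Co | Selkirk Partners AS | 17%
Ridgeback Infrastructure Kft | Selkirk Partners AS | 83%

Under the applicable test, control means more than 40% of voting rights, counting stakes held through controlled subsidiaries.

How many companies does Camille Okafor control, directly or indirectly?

Camille holds 79% of Solent, so Camille controls Solent.
Solent and Camille together hold 15% + 75% = 90% of Greywick, so Camille controls Greywick.
Solent holds 100% of Brightwater, so Camille controls Brightwater.
Greywick holds 100% of Fennick, so Camille controls Fennick.
No other company's threshold is met.
Camille controls 4 companies.

4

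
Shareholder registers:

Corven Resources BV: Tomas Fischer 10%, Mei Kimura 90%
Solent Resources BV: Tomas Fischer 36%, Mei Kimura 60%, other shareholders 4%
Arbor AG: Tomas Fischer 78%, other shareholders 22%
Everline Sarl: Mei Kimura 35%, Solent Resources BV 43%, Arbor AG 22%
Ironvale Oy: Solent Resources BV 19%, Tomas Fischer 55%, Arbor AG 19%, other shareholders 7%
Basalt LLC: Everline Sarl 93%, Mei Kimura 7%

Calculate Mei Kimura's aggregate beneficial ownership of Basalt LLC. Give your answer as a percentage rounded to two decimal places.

63.54%

Mei reaches Basalt along 3 paths.
Via Everline: 35% × 93% = 32.55%.
Via Solent → Everline: 60% × 43% × 93% = 23.994%.
Direct stake: 7% = 7%.
Total: 32.55% + 23.994% + 7% = 63.544%.
Rounded: 63.54%.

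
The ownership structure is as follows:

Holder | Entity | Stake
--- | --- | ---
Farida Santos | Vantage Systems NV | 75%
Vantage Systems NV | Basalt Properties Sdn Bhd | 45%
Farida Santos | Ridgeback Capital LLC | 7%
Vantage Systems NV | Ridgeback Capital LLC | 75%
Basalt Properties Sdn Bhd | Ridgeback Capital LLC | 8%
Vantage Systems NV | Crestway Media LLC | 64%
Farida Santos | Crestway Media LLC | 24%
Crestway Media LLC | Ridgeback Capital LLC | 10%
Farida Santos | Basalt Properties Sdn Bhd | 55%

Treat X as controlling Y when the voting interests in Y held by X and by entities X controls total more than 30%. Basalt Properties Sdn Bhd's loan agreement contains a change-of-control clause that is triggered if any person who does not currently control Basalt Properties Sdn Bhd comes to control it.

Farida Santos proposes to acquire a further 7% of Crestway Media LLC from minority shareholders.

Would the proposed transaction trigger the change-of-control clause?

No

The purchase changes only Farida's holdings, so Farida is the only person who could newly come to control Basalt.
Farida holds 75% of Vantage, so Farida controls Vantage.
Farida and Vantage together hold 55% + 45% = 100% of Basalt, so Farida controls Basalt.
So Farida already controls Basalt before the transaction.
After the purchase, Farida's direct stake in Crestway rises to 24% + 7% = 31%.
Farida controlled Basalt already, so this is not a new person acquiring control; every other person's position is unchanged or reduced.
No new person acquires control, so the clause is not triggered.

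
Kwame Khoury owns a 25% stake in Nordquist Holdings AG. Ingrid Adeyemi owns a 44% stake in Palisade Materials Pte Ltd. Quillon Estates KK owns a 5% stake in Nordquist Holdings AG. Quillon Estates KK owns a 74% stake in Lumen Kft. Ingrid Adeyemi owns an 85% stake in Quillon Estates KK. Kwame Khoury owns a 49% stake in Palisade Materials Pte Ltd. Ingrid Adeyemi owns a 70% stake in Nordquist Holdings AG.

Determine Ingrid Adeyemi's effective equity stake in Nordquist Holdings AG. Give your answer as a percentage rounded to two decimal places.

Ingrid reaches Nordquist along 2 paths.
Via Quillon: 85% × 5% = 4.25%.
Direct stake: 70% = 70%.
Total: 4.25% + 70% = 74.25%.

74.25%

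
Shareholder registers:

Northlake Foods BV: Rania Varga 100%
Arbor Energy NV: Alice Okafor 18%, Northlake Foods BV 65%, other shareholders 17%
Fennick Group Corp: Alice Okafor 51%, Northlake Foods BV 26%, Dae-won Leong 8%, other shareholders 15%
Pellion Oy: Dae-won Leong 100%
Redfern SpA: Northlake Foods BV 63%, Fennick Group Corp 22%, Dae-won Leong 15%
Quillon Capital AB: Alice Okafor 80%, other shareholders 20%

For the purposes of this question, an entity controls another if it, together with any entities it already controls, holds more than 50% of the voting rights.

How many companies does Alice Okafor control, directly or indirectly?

2

Alice holds 51% of Fennick, so Alice controls Fennick.
Alice holds 80% of Quillon, so Alice controls Quillon.
No other company's threshold is met.
Alice controls 2 companies.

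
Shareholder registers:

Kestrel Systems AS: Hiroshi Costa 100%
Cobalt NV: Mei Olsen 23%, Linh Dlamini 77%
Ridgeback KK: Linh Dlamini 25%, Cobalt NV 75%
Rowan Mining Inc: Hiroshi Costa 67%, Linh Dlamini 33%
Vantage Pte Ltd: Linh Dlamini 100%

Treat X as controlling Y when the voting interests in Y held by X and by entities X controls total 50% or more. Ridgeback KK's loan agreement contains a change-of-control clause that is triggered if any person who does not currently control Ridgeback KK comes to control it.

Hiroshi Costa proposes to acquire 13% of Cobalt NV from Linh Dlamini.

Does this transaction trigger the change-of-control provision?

The purchase adds only to Hiroshi's holdings (Linh's stake shrinks), so Hiroshi is the only person who could newly come to control Ridgeback.
Hiroshi holds 100% of Kestrel, so Hiroshi controls Kestrel.
Hiroshi holds 67% of Rowan, so Hiroshi controls Rowan.
Neither Hiroshi nor any entity Hiroshi controls holds any voting interest in Ridgeback.
So before the transaction, Hiroshi does not control Ridgeback.
After the purchase, Hiroshi holds 13% of Cobalt directly, and Linh's stake falls to 64%.
Hiroshi's side now holds 13% of Cobalt, not ≥ 50%, so Hiroshi still does not control Cobalt.
After the transaction, neither Hiroshi nor any entity Hiroshi controls holds a voting interest in Ridgeback, so Hiroshi still does not control it.
No new person acquires control, so the clause is not triggered.

No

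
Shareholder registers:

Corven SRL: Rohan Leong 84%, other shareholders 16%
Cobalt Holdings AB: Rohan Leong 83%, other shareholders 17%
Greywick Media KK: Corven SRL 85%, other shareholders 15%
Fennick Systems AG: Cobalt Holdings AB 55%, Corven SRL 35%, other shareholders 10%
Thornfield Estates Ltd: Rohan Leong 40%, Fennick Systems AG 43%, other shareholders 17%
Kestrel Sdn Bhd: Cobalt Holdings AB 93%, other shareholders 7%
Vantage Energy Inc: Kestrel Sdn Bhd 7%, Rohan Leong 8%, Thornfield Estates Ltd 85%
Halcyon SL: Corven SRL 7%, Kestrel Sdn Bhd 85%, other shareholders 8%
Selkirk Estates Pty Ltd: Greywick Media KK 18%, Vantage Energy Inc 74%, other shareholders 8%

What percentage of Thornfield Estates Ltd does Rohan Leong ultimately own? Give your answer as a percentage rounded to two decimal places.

72.27%

Rohan reaches Thornfield along 3 paths.
Direct stake: 40% = 40%.
Via Cobalt → Fennick: 83% × 55% × 43% = 19.6295%.
Via Corven → Fennick: 84% × 35% × 43% = 12.642%.
Total: 40% + 19.6295% + 12.642% = 72.2715%.
Rounded: 72.27%.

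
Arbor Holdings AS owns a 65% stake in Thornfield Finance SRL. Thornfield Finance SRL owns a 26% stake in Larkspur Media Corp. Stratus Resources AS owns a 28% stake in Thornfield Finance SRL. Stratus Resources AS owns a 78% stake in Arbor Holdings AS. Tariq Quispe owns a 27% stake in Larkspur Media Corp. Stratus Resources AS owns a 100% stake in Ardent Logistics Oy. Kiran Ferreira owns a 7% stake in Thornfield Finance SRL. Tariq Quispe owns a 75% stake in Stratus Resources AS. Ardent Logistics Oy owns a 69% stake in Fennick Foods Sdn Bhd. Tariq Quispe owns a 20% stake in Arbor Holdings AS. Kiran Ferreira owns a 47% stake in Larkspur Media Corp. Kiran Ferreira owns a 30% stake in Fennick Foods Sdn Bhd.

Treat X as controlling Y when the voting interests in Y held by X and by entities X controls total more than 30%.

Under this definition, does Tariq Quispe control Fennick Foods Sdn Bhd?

Yes

Tariq holds 75% of Stratus, so Tariq controls Stratus.
Stratus holds 100% of Ardent, so Tariq controls Ardent.
Ardent holds 69% of Fennick, so Tariq controls Fennick.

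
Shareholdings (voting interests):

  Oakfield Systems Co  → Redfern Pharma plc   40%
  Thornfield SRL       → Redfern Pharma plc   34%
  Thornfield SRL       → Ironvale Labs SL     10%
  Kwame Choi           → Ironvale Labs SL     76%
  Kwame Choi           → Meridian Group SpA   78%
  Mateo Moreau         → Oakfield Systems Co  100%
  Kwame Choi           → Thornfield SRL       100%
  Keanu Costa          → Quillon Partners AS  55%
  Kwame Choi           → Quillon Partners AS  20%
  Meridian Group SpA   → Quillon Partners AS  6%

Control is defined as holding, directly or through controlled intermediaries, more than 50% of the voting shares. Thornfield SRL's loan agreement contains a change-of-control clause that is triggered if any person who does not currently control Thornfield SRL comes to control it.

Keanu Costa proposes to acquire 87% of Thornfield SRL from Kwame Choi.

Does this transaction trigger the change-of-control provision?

The purchase adds only to Keanu's holdings (Kwame's stake shrinks), so Keanu is the only person who could newly come to control Thornfield.
Keanu holds 55% of Quillon, so Keanu controls Quillon.
Neither Keanu nor any entity Keanu controls holds any voting interest in Thornfield.
So before the transaction, Keanu does not control Thornfield.
After the purchase, Keanu holds 87% of Thornfield directly, and Kwame's stake falls to 13%.
Keanu holds 87% of Thornfield, so Keanu controls Thornfield.
Keanu did not control Thornfield before and does after, so the clause is triggered.

Yes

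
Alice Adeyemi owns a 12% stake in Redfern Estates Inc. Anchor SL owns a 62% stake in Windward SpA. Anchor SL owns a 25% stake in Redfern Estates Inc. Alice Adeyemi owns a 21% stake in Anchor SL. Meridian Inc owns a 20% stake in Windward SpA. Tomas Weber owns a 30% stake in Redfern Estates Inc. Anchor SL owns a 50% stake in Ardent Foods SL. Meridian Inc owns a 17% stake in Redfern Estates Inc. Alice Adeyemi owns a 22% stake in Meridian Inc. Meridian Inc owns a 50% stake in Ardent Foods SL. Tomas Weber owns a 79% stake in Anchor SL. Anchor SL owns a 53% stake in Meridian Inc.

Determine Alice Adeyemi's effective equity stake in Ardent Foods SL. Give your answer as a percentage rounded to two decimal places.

27.07%

Alice reaches Ardent along 3 paths.
Via Anchor: 21% × 50% = 10.5%.
Via Anchor → Meridian: 21% × 53% × 50% = 5.565%.
Via Meridian: 22% × 50% = 11%.
Total: 10.5% + 5.565% + 11% = 27.065%.
Rounded: 27.07%.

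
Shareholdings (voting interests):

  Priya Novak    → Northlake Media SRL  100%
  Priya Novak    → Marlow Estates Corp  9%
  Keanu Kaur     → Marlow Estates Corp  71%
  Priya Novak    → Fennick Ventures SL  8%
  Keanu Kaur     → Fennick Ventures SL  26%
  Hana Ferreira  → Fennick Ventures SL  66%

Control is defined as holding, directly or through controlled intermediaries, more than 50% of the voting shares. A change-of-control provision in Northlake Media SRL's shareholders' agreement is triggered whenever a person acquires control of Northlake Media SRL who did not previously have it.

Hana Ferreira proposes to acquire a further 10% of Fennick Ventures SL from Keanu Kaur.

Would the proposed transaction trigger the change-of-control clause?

The purchase adds only to Hana's holdings (Keanu's stake shrinks), so Hana is the only person who could newly come to control Northlake.
Hana holds 66% of Fennick, so Hana controls Fennick.
Neither Hana nor any entity Hana controls holds any voting interest in Northlake.
So before the transaction, Hana does not control Northlake.
After the purchase, Hana's direct stake in Fennick rises to 66% + 10% = 76%, and Keanu's stake falls to 16%.
Hana holds 76% of Fennick, so Hana controls Fennick.
After the transaction, neither Hana nor any entity Hana controls holds a voting interest in Northlake, so Hana still does not control it.
No new person acquires control, so the clause is not triggered.

No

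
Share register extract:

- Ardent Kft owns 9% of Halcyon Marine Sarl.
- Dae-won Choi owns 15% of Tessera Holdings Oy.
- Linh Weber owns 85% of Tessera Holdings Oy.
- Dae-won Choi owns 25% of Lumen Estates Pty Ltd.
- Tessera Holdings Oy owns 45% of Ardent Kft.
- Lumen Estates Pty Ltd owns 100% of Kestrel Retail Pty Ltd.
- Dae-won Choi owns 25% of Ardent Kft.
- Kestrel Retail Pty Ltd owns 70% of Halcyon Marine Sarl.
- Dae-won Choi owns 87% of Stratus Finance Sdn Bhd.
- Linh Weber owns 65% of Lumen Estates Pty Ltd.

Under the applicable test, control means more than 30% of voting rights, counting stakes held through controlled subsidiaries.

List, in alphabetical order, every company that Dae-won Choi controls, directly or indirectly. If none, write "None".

Stratus Finance Sdn Bhd

Dae-won holds 87% of Stratus, so Dae-won controls Stratus.
No other company's threshold is met.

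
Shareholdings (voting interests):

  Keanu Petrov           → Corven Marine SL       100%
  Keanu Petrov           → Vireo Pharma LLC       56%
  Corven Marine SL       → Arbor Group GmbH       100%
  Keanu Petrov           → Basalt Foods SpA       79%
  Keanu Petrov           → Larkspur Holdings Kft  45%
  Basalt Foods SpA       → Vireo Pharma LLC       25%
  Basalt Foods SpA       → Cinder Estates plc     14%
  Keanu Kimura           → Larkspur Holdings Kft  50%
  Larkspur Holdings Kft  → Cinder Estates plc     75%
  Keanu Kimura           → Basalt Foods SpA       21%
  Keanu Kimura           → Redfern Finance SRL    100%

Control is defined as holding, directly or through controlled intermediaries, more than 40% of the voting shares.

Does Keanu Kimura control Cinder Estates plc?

Yes

Keanu Kimura holds 50% of Larkspur, so Keanu Kimura controls Larkspur.
Larkspur holds 75% of Cinder, so Keanu Kimura controls Cinder.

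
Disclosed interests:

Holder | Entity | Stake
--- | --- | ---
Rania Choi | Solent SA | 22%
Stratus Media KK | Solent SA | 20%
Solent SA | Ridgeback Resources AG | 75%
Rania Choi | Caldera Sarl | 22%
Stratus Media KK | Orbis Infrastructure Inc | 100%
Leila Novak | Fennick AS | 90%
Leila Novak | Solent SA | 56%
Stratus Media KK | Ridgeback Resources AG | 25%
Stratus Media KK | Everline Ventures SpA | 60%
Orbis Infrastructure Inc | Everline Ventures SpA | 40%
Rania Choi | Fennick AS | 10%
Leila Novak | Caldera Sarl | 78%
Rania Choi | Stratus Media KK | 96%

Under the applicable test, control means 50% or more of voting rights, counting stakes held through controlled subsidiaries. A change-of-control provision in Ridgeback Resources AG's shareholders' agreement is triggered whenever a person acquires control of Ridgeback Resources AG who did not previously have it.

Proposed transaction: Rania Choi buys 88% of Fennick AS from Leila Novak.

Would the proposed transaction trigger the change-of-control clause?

No

The purchase adds only to Rania's holdings (Leila's stake shrinks), so Rania is the only person who could newly come to control Ridgeback.
Rania holds 96% of Stratus, so Rania controls Stratus.
Stratus holds 100% of Orbis, so Rania controls Orbis.
Orbis and Stratus together hold 40% + 60% = 100% of Everline, so Rania controls Everline.
In Ridgeback, Rania's side holds only 25%, not ≥ 50%.
So before the transaction, Rania does not control Ridgeback.
After the purchase, Rania's direct stake in Fennick rises to 10% + 88% = 98%, and Leila's stake falls to 2%.
Rania holds 98% of Fennick, so Rania controls Fennick.
After the transaction, Rania's side holds 25% of Ridgeback, not ≥ 50%, so Rania still does not control Ridgeback.
No new person acquires control, so the clause is not triggered.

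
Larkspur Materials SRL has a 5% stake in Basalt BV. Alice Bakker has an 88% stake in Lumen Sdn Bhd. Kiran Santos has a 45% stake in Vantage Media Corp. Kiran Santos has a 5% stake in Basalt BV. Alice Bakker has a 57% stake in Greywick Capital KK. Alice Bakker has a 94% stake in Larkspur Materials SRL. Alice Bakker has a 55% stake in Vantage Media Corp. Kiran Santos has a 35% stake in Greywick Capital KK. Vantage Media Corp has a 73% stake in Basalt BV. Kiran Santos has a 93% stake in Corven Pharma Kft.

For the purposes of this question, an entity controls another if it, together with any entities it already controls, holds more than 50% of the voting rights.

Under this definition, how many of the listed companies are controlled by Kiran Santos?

Kiran holds 93% of Corven, so Kiran controls Corven.
No other company's threshold is met.
Kiran controls 1 company.

1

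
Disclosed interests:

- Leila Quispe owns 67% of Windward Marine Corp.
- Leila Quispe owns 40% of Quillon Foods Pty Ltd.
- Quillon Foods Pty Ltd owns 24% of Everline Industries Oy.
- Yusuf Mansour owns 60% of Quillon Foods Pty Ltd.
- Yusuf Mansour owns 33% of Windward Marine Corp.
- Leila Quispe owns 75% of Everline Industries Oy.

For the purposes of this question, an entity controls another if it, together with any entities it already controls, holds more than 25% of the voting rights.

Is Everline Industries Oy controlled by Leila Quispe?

Leila holds 40% of Quillon, so Leila controls Quillon.
Leila and Quillon together hold 75% + 24% = 99% of Everline, so Leila controls Everline.

Yes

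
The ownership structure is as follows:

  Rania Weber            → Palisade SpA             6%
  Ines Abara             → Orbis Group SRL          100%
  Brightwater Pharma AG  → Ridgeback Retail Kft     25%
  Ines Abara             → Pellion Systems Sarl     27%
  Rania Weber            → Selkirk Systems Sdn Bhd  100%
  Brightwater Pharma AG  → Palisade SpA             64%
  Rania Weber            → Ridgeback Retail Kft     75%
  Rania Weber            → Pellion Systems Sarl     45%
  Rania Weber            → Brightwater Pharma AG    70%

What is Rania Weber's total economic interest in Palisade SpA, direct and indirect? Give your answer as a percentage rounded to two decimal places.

Rania reaches Palisade along 2 paths.
Direct stake: 6% = 6%.
Via Brightwater: 70% × 64% = 44.8%.
Total: 6% + 44.8% = 50.8%.
Rounded: 50.80%.

50.80%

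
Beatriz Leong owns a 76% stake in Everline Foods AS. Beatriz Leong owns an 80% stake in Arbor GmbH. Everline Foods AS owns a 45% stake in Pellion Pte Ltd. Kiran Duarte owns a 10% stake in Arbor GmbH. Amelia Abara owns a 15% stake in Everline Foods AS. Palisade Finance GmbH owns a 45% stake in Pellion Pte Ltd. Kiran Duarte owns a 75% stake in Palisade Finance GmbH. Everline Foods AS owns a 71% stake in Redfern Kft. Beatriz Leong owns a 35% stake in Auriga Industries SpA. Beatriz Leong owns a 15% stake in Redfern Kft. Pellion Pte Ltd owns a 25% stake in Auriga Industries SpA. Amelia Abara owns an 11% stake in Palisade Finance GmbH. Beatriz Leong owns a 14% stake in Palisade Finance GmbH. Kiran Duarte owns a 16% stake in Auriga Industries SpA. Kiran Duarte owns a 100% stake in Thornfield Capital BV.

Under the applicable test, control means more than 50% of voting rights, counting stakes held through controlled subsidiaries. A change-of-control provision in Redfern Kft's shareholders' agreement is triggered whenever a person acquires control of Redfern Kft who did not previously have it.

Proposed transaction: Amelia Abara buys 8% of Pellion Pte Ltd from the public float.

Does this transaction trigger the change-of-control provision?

No

The purchase changes only Amelia's holdings, so Amelia is the only person who could newly come to control Redfern.
Amelia's largest direct stake is 15% in Everline, which does not meet the threshold, so Amelia controls no company.
Neither Amelia nor any entity Amelia controls holds any voting interest in Redfern.
So before the transaction, Amelia does not control Redfern.
After the purchase, Amelia holds 8% of Pellion directly.
Amelia's side now holds 8% of Pellion, not > 50%, so Amelia still does not control Pellion.
After the transaction, neither Amelia nor any entity Amelia controls holds a voting interest in Redfern, so Amelia still does not control it.
No new person acquires control, so the clause is not triggered.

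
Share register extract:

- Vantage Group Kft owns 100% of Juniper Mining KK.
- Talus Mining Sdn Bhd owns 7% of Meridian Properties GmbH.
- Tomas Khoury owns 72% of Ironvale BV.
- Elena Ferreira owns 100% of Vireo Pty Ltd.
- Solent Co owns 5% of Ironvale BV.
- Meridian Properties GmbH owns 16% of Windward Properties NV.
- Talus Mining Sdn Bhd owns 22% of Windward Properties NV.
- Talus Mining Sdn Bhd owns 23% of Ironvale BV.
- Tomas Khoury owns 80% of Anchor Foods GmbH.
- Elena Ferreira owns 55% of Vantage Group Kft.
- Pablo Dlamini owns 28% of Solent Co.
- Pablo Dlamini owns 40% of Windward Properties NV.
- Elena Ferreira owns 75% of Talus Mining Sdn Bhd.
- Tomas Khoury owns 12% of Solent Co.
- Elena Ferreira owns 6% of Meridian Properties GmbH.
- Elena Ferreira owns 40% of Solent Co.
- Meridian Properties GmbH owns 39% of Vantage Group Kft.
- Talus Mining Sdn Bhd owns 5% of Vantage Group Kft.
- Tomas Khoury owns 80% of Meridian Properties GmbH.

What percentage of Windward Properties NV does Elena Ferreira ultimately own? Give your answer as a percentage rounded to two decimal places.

18.30%

Elena reaches Windward along 3 paths.
Via Talus → Meridian: 75% × 7% × 16% = 0.84%.
Via Meridian: 6% × 16% = 0.96%.
Via Talus: 75% × 22% = 16.5%.
Total: 0.84% + 0.96% + 16.5% = 18.3%.
Rounded: 18.30%.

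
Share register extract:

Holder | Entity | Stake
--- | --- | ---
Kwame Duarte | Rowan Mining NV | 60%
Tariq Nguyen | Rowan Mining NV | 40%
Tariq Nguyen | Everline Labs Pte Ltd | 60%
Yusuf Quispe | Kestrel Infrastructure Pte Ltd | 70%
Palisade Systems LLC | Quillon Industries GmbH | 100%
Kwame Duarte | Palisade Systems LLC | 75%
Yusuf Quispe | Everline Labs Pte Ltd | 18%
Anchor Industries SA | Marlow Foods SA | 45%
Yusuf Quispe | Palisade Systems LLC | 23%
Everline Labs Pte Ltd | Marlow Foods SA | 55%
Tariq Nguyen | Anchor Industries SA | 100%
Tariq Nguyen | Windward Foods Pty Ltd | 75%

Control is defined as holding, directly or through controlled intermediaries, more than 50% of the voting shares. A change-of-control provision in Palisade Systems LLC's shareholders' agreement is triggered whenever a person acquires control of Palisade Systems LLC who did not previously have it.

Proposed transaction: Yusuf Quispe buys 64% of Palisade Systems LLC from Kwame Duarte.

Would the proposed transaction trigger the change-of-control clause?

Yes

The purchase adds only to Yusuf's holdings (Kwame's stake shrinks), so Yusuf is the only person who could newly come to control Palisade.
Yusuf holds 70% of Kestrel, so Yusuf controls Kestrel.
In Palisade, Yusuf's side holds only 23%, not > 50%.
So before the transaction, Yusuf does not control Palisade.
After the purchase, Yusuf's direct stake in Palisade rises to 23% + 64% = 87%, and Kwame's stake falls to 11%.
Yusuf holds 87% of Palisade, so Yusuf controls Palisade.
Yusuf did not control Palisade before and does after, so the clause is triggered.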